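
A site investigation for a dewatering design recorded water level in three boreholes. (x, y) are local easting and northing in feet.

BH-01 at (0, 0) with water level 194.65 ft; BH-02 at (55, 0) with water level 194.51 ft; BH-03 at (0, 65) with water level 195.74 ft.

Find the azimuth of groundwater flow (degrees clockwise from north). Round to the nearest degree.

∂h/∂x = (194.51 − 194.65) / (55 − 0) = -0.002545
∂h/∂y = (195.74 − 194.65) / (65 − 0) = +0.01677
Flow direction (−∇h) has components (+0.002545 E, -0.01677 N).
Azimuth = atan2(E, N) = atan2(+0.002545, -0.01677) = 171.4° ≈ 171°.

171°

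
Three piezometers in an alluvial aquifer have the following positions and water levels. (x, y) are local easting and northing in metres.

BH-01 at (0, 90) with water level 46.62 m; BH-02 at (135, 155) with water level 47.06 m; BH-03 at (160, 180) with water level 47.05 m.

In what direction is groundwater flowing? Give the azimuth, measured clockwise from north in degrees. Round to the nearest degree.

Three-point gradient (reference BH-01): Δ to BH-02 = (135, 65, +0.44), Δ to BH-03 = (160, 90, +0.43).
∂h/∂x = +0.006657, ∂h/∂y = -0.007057 (det = 1750).
Flow direction (−∇h) has components (-0.006657 E, +0.007057 N).
Azimuth = atan2(E, N) = atan2(-0.006657, +0.007057) = 316.7° ≈ 317°.

317°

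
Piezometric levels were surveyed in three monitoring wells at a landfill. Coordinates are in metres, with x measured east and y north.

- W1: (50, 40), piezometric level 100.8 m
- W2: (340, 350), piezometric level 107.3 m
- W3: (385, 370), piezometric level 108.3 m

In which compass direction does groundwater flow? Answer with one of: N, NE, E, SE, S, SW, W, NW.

W

Differences from W1: to W2 (Δx, Δy, Δh) = (290, 310, +6.5); to W3 = (335, 330, +7.5).
Determinant of the coordinate differences = 290·330 − 335·310 = -8150.
∂h/∂x = [(+6.5)·330 − (+7.5)·310] / -8150 = +0.02209
∂h/∂y = [290·(+7.5) − 335·(+6.5)] / -8150 = +0.0003067
Flow = −∇h = (-0.02209 east, -0.0003067 north), which points west.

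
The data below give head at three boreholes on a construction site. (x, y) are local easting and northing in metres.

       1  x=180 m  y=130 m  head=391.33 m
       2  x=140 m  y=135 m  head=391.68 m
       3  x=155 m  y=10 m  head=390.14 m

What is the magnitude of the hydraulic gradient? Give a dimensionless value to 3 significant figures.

With h = a·x + b·y + c and 1 as origin, the differences give:
  (-40)·a + 5·b = +0.35
  (-25)·a + (-120)·b = -1.19
Eliminate b (×(-120) and ×5, subtract): 4925·a = -36.050 → a = ∂h/∂x = -0.007320
Back-substitute: b = ∂h/∂y = +0.01144.
|∇h| = √(-0.007320² + 0.01144²) = 0.01358

0.0136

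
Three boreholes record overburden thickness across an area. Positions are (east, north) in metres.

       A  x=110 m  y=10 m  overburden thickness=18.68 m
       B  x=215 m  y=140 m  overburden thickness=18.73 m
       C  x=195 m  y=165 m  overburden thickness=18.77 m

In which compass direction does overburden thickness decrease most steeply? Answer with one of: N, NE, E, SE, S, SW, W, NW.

Differences from A: to B (Δx, Δy, Δh) = (105, 130, +0.05); to C = (85, 155, +0.09).
Determinant of the coordinate differences = 105·155 − 85·130 = 5225.
∂d/∂x = [(+0.05)·155 − (+0.09)·130] / 5225 = -0.0007560
∂d/∂y = [105·(+0.09) − 85·(+0.05)] / 5225 = +0.0009952
Steepest decrease is along −∇f = (+0.0007560 E, -0.0009952 N) → southeast.

SE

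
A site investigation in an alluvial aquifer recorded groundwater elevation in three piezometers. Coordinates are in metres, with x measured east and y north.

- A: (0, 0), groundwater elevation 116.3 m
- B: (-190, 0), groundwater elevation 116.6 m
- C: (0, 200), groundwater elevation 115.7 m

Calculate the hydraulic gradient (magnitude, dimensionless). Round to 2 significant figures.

∂h/∂x = (116.6 − 116.3) / (-190 − 0) = -0.001579
∂h/∂y = (115.7 − 116.3) / (200 − 0) = -0.003000
|∇h| = √(-0.001579² + -0.003000²) = 0.00339

0.0034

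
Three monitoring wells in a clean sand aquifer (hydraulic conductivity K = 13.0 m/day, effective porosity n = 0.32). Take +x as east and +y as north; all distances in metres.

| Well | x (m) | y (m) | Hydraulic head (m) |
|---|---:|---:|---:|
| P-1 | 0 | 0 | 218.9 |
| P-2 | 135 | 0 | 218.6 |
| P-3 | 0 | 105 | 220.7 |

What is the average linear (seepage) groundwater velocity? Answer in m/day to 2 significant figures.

∂h/∂x = (218.6 − 218.9) / (135 − 0) = -0.002222
∂h/∂y = (220.7 − 218.9) / (105 − 0) = +0.01714
|∇h| = √(-0.002222² + 0.01714²) = 0.01728
Seepage velocity v = K·i/n = 13.0 × 0.01728 / 0.32 = 0.702 m/day.

0.70 m/day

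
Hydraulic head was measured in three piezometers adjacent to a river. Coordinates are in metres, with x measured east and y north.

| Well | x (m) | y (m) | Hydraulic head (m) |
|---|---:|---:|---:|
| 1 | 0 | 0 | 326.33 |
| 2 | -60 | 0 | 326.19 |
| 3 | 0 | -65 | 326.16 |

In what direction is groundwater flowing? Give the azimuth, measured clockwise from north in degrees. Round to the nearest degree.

222°

∂h/∂x = (326.19 − 326.33) / (-60 − 0) = +0.002333
∂h/∂y = (326.16 − 326.33) / (-65 − 0) = +0.002615
Flow direction (−∇h) has components (-0.002333 E, -0.002615 N).
Azimuth = atan2(E, N) = atan2(-0.002333, -0.002615) = 221.7° ≈ 222°.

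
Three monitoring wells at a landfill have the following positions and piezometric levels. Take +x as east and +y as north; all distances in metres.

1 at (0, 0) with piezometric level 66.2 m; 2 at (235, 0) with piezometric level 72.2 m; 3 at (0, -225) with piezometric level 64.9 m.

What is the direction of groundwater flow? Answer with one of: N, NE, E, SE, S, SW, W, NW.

W

∂h/∂x = (72.2 − 66.2) / (235 − 0) = +0.02553
∂h/∂y = (64.9 − 66.2) / (-225 − 0) = +0.005778
Flow = −∇h = (-0.02553 east, -0.005778 north), which points west.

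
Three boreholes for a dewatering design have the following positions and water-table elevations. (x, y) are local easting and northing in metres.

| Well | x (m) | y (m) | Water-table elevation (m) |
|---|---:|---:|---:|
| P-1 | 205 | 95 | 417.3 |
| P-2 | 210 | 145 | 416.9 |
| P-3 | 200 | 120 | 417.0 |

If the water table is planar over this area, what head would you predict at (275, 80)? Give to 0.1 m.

Three-point gradient (reference P-1): Δ to P-2 = (5, 50, -0.4), Δ to P-3 = (-5, 25, -0.3).
∂h/∂x = +0.01333, ∂h/∂y = -0.009333 (det = 375).
h(275, 80) = 417.3 + (+0.01333)·(70) + (-0.009333)·(-15) = 417.3 +0.933 +0.140 = 418.373 m.

418.4 m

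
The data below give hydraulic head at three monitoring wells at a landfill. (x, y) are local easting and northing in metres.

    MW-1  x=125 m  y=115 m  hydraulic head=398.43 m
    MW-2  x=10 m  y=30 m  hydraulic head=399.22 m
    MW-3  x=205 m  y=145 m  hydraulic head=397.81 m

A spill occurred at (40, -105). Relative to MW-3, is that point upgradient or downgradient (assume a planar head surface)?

upgradient

Differences from MW-1: to MW-2 (Δx, Δy, Δh) = (-115, -85, +0.79); to MW-3 = (80, 30, -0.62).
Solve a·Δx + b·Δy = Δh: det = (-115)·30 − 80·(-85) = 3350.
∂h/∂x = [(+0.79)·30 − (-0.62)·(-85)] / 3350 = -0.008657
∂h/∂y = [(-115)·(-0.62) − 80·(+0.79)] / 3350 = +0.002418
Head at (40, -105) = 398.43 + (-0.008657)·(-85) + (+0.002418)·(-220) = 398.63 m.
That is higher than the 397.81 m at MW-3, so the point is upgradient.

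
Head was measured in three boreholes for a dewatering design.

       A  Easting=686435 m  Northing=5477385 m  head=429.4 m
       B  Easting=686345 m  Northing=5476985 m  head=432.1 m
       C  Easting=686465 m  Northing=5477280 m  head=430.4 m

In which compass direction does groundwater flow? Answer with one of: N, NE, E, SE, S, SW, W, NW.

Differences from A: to B (Δx, Δy, Δh) = (-90, -400, +2.7); to C = (30, -105, +1.0).
Solve a·Δx + b·Δy = Δh: det = (-90)·(-105) − 30·(-400) = 21450.
∂h/∂x = [(+2.7)·(-105) − (+1.0)·(-400)] / 21450 = +0.005431
∂h/∂y = [(-90)·(+1.0) − 30·(+2.7)] / 21450 = -0.007972
Flow = −∇h = (-0.005431 east, +0.007972 north), which points northwest.

NW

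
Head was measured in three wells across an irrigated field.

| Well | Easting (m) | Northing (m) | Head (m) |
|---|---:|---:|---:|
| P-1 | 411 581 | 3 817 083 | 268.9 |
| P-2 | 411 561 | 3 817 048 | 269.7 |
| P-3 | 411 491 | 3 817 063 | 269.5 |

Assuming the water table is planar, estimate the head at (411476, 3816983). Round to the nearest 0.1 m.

271.3 m

Differences from P-1: to P-2 (Δx, Δy, Δh) = (-20, -35, +0.8); to P-3 = (-90, -20, +0.6).
Solve a·Δx + b·Δy = Δh: det = (-20)·(-20) − (-90)·(-35) = -2750.
∂h/∂x = [(+0.8)·(-20) − (+0.6)·(-35)] / -2750 = -0.001818
∂h/∂y = [(-20)·(+0.6) − (-90)·(+0.8)] / -2750 = -0.02182
h(411476, 3816983) = 268.9 + (-0.001818)·(-105) + (-0.02182)·(-100) = 268.9 +0.191 +2.182 = 271.273 m.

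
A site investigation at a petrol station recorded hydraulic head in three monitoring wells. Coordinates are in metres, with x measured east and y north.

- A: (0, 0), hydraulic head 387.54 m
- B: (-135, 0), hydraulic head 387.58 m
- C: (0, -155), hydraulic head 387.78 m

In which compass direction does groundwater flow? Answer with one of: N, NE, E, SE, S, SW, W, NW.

∂h/∂x = (387.58 − 387.54) / (-135 − 0) = -0.0002963
∂h/∂y = (387.78 − 387.54) / (-155 − 0) = -0.001548
Flow = −∇h = (+0.0002963 east, +0.001548 north), which points north.

N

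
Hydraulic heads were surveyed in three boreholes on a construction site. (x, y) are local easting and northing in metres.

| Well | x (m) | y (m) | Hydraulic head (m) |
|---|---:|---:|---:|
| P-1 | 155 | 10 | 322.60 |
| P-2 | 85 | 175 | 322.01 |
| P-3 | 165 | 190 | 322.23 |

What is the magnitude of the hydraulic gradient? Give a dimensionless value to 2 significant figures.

0.0039

Differences from P-1: to P-2 (Δx, Δy, Δh) = (-70, 165, -0.59); to P-3 = (10, 180, -0.37).
Solve a·Δx + b·Δy = Δh: det = (-70)·180 − 10·165 = -14250.
∂h/∂x = [(-0.59)·180 − (-0.37)·165] / -14250 = +0.003168
∂h/∂y = [(-70)·(-0.37) − 10·(-0.59)] / -14250 = -0.002232
|∇h| = √(0.003168² + -0.002232²) = 0.003875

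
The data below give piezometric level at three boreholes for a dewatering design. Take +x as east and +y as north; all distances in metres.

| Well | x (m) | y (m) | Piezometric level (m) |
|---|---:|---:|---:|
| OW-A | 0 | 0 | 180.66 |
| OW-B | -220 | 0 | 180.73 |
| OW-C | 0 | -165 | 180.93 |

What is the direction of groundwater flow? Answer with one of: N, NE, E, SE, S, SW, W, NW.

∂h/∂x = (180.73 − 180.66) / (-220 − 0) = -0.0003182
∂h/∂y = (180.93 − 180.66) / (-165 − 0) = -0.001636
Flow = −∇h = (+0.0003182 east, +0.001636 north), which points north.

N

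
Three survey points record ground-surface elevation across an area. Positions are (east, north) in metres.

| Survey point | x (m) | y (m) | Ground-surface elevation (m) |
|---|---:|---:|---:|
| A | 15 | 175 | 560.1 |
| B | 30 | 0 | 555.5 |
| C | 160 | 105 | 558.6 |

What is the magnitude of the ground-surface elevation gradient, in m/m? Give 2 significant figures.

0.027 m/m

With z = a·x + b·y + c and A as origin, the differences give:
  15·a + (-175)·b = -4.6
  145·a + (-70)·b = -1.5
Eliminate b (×(-70) and ×(-175), subtract): 24325·a = 59.50 → a = ∂z/∂x = +0.002446
Back-substitute: b = ∂z/∂y = +0.02650.
|∇f| = √(0.002446² + 0.02650²) = 0.02661 m/m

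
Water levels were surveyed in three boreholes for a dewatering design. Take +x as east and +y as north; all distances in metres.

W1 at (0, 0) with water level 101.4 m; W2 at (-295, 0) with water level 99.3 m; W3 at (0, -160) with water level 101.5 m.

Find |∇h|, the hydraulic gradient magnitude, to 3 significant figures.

0.00715

∂h/∂x = (99.3 − 101.4) / (-295 − 0) = +0.007119
∂h/∂y = (101.5 − 101.4) / (-160 − 0) = -0.0006250
|∇h| = √(0.007119² + -0.0006250²) = 0.007146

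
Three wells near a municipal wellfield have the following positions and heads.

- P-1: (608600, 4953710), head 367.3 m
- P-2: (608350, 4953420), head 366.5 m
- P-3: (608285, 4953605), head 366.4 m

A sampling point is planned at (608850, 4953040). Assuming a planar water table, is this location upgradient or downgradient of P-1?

upgradient

With h = a·x + b·y + c and P-1 as origin, the differences give:
  (-250)·a + (-290)·b = -0.8
  (-315)·a + (-105)·b = -0.9
Eliminate b (×(-105) and ×(-290), subtract): -65100·a = -177.00 → a = ∂h/∂x = +0.002719
Back-substitute: b = ∂h/∂y = +0.0004147.
Head at (608850, 4953040) = 367.3 + (+0.002719)·(250) + (+0.0004147)·(-670) = 367.70 m.
That is higher than the 367.3 m at P-1, so the point is upgradient.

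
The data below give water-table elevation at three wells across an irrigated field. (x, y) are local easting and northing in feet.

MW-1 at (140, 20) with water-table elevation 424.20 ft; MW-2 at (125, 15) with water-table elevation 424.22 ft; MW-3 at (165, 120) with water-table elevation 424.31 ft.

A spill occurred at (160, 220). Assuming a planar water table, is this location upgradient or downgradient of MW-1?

Three-point gradient (reference MW-1): Δ to MW-2 = (-15, -5, +0.02), Δ to MW-3 = (25, 100, +0.11).
∂h/∂x = -0.001855, ∂h/∂y = +0.001564 (det = -1375).
Head at (160, 220) = 424.20 + (-0.001855)·(20) + (+0.001564)·(200) = 424.48 ft.
That is higher than the 424.20 ft at MW-1, so the point is upgradient.

upgradient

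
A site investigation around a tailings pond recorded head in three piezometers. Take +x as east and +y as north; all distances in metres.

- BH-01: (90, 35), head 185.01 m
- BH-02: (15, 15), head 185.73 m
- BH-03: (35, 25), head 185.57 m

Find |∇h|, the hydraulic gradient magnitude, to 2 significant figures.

0.013

Three-point gradient (reference BH-01): Δ to BH-02 = (-75, -20, +0.72), Δ to BH-03 = (-55, -10, +0.56).
∂h/∂x = -0.01143, ∂h/∂y = +0.006857 (det = -350).
|∇h| = √(-0.01143² + 0.006857²) = 0.01333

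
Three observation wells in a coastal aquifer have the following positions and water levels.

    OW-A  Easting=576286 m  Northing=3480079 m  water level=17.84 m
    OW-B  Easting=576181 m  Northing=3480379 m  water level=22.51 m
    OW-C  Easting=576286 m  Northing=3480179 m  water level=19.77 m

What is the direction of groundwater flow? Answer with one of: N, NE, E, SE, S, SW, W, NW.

With h = a·x + b·y + c and OW-A as origin, the differences give:
  (-105)·a + 300·b = +4.67
  0·a + 100·b = +1.93
Eliminate b (×100 and ×300, subtract): -10500·a = -112.000 → a = ∂h/∂x = +0.01067
Back-substitute: b = ∂h/∂y = +0.01930.
Flow = −∇h = (-0.01067 east, -0.01930 north), which points southwest.

SW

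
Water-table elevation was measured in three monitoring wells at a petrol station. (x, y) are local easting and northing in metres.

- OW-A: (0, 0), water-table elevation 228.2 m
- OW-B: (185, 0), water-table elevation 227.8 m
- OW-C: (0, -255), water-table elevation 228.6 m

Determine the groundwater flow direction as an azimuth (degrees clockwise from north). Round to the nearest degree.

054°

∂h/∂x = (227.8 − 228.2) / (185 − 0) = -0.002162
∂h/∂y = (228.6 − 228.2) / (-255 − 0) = -0.001569
Flow direction (−∇h) has components (+0.002162 E, +0.001569 N).
Azimuth = atan2(E, N) = atan2(+0.002162, +0.001569) = 54.0° ≈ 054°.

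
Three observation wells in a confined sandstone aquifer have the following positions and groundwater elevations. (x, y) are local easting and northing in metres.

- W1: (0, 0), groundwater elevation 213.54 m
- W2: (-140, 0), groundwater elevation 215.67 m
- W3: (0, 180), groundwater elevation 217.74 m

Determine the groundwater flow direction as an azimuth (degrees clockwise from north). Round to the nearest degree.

147°

∂h/∂x = (215.67 − 213.54) / (-140 − 0) = -0.01521
∂h/∂y = (217.74 − 213.54) / (180 − 0) = +0.02333
Flow direction (−∇h) has components (+0.01521 E, -0.02333 N).
Azimuth = atan2(E, N) = atan2(+0.01521, -0.02333) = 146.9° ≈ 147°.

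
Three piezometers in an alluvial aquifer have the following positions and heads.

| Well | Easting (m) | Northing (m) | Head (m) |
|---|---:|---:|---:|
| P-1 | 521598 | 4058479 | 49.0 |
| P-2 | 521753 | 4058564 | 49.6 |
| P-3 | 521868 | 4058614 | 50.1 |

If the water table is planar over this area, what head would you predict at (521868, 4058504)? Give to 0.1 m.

50.6 m

Taking P-1 as reference: P-2−P-1 = (155, 85, +0.6); P-3−P-1 = (270, 135, +1.1).
Determinant of the coordinate differences = 155·135 − 270·85 = -2025.
∂h/∂x = [(+0.6)·135 − (+1.1)·85] / -2025 = +0.006173
∂h/∂y = [155·(+1.1) − 270·(+0.6)] / -2025 = -0.004198
h(521868, 4058504) = 49.0 + (+0.006173)·(270) + (-0.004198)·(25) = 49.0 +1.667 -0.105 = 50.562 m.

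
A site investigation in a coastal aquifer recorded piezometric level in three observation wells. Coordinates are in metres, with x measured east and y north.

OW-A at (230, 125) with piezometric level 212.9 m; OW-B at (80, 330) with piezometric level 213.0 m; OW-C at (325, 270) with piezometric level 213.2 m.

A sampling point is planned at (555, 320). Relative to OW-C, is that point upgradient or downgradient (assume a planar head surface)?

upgradient

Taking OW-A as reference: OW-B−OW-A = (-150, 205, +0.1); OW-C−OW-A = (95, 145, +0.3).
Solve a·Δx + b·Δy = Δh: det = (-150)·145 − 95·205 = -41225.
∂h/∂x = [(+0.1)·145 − (+0.3)·205] / -41225 = +0.001140
∂h/∂y = [(-150)·(+0.3) − 95·(+0.1)] / -41225 = +0.001322
Head at (555, 320) = 212.9 + (+0.001140)·(325) + (+0.001322)·(195) = 213.53 m.
That is higher than the 213.2 m at OW-C, so the point is upgradient.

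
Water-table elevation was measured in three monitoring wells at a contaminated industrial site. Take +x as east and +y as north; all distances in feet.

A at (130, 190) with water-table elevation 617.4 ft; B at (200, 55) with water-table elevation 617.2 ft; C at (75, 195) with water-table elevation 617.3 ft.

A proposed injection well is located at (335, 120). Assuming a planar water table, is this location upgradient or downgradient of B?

Differences from A: to B (Δx, Δy, Δh) = (70, -135, -0.2); to C = (-55, 5, -0.1).
Determinant of the coordinate differences = 70·5 − (-55)·(-135) = -7075.
∂h/∂x = [(-0.2)·5 − (-0.1)·(-135)] / -7075 = +0.002049
∂h/∂y = [70·(-0.1) − (-55)·(-0.2)] / -7075 = +0.002544
Head at (335, 120) = 617.4 + (+0.002049)·(205) + (+0.002544)·(-70) = 617.64 ft.
That is higher than the 617.2 ft at B, so the point is upgradient.

upgradient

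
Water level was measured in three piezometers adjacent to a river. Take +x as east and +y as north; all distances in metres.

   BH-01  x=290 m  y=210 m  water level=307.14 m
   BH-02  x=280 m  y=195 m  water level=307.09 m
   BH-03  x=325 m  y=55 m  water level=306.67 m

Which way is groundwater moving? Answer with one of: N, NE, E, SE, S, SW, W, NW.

Taking BH-01 as reference: BH-02−BH-01 = (-10, -15, -0.05); BH-03−BH-01 = (35, -155, -0.47).
Solve a·Δx + b·Δy = Δh: det = (-10)·(-155) − 35·(-15) = 2075.
∂h/∂x = [(-0.05)·(-155) − (-0.47)·(-15)] / 2075 = +0.0003373
∂h/∂y = [(-10)·(-0.47) − 35·(-0.05)] / 2075 = +0.003108
Flow = −∇h = (-0.0003373 east, -0.003108 north), which points south.

S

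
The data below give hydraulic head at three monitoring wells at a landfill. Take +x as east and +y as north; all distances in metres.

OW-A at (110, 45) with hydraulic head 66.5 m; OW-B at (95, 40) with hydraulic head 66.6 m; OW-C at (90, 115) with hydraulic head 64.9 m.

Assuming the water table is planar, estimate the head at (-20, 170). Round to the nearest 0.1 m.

63.6 m

Three-point gradient (reference OW-A): Δ to OW-B = (-15, -5, +0.1), Δ to OW-C = (-20, 70, -1.6).
∂h/∂x = +0.0008696, ∂h/∂y = -0.02261 (det = -1150).
h(-20, 170) = 66.5 + (+0.0008696)·(-130) + (-0.02261)·(125) = 66.5 -0.113 -2.826 = 63.561 m.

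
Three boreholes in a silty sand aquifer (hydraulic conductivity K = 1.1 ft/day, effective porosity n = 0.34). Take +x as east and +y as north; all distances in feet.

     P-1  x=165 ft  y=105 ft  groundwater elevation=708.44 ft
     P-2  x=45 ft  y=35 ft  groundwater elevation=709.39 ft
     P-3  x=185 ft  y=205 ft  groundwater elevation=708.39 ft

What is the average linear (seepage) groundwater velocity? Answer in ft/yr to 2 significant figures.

Three-point gradient (reference P-1): Δ to P-2 = (-120, -70, +0.95), Δ to P-3 = (20, 100, -0.05).
∂h/∂x = -0.008632, ∂h/∂y = +0.001226 (det = -10600).
|∇h| = √(-0.008632² + 0.001226²) = 0.008719
Seepage velocity v = K·i/n = 1.1 × 0.008719 / 0.34 = 0.02821 ft/day = 10.3 ft/yr.

10 ft/yr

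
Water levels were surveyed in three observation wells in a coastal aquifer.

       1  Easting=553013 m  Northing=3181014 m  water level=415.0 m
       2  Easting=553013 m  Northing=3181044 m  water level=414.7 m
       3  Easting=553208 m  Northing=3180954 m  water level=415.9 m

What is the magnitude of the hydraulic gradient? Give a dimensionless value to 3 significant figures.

Differences from 1: to 2 (Δx, Δy, Δh) = (0, 30, -0.3); to 3 = (195, -60, +0.9).
Solve a·Δx + b·Δy = Δh: det = 0·(-60) − 195·30 = -5850.
∂h/∂x = [(-0.3)·(-60) − (+0.9)·30] / -5850 = +0.001538
∂h/∂y = [0·(+0.9) − 195·(-0.3)] / -5850 = -0.01000
|∇h| = √(0.001538² + -0.01000²) = 0.01012

0.0101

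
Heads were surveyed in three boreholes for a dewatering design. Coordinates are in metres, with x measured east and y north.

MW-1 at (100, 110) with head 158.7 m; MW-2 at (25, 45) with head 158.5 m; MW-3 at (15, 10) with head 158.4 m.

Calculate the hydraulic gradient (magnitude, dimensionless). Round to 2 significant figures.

With h = a·x + b·y + c and MW-1 as origin, the differences give:
  (-75)·a + (-65)·b = -0.2
  (-85)·a + (-100)·b = -0.3
Eliminate b (×(-100) and ×(-65), subtract): 1975·a = 0.50 → a = ∂h/∂x = +0.0002532
Back-substitute: b = ∂h/∂y = +0.002785.
|∇h| = √(0.0002532² + 0.002785²) = 0.002796

0.0028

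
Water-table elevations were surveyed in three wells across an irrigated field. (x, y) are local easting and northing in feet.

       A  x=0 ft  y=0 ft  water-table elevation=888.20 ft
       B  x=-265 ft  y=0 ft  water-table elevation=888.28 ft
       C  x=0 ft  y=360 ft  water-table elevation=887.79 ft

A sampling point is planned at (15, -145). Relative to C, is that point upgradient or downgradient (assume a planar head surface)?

upgradient

∂h/∂x = (888.28 − 888.20) / (-265 − 0) = -0.0003019
∂h/∂y = (887.79 − 888.20) / (360 − 0) = -0.001139
Head at (15, -145) = 888.20 + (-0.0003019)·(15) + (-0.001139)·(-145) = 888.36 ft.
That is higher than the 887.79 ft at C, so the point is upgradient.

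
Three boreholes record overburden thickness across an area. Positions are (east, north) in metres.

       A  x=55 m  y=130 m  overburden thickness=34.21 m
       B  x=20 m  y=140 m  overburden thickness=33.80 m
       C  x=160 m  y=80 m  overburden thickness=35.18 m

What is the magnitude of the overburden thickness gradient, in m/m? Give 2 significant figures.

Differences from A: to B (Δx, Δy, Δh) = (-35, 10, -0.41); to C = (105, -50, +0.97).
Solve a·Δx + b·Δy = Δd: det = (-35)·(-50) − 105·10 = 700.
∂d/∂x = [(-0.41)·(-50) − (+0.97)·10] / 700 = +0.01543
∂d/∂y = [(-35)·(+0.97) − 105·(-0.41)] / 700 = +0.01300
|∇f| = √(0.01543² + 0.01300²) = 0.02018 m/m

0.020 m/m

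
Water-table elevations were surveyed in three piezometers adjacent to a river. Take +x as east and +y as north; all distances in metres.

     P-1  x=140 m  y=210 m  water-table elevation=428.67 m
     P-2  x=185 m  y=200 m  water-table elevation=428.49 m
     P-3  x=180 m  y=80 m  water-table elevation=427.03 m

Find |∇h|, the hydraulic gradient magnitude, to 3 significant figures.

0.0123

With h = a·x + b·y + c and P-1 as origin, the differences give:
  45·a + (-10)·b = -0.18
  40·a + (-130)·b = -1.64
Eliminate b (×(-130) and ×(-10), subtract): -5450·a = 7.000 → a = ∂h/∂x = -0.001284
Back-substitute: b = ∂h/∂y = +0.01222.
|∇h| = √(-0.001284² + 0.01222²) = 0.01229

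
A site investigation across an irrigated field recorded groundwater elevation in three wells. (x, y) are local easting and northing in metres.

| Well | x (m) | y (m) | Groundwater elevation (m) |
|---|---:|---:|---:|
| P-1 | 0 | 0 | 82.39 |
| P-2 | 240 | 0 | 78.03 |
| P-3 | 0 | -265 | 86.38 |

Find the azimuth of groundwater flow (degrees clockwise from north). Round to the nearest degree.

∂h/∂x = (78.03 − 82.39) / (240 − 0) = -0.01817
∂h/∂y = (86.38 − 82.39) / (-265 − 0) = -0.01506
Flow direction (−∇h) has components (+0.01817 E, +0.01506 N).
Azimuth = atan2(E, N) = atan2(+0.01817, +0.01506) = 50.3° ≈ 050°.

050°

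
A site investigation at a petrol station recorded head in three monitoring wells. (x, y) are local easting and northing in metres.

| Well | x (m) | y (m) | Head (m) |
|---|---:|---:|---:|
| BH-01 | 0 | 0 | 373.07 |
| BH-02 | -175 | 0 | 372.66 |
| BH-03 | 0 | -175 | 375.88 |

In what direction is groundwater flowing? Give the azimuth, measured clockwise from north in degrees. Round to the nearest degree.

∂h/∂x = (372.66 − 373.07) / (-175 − 0) = +0.002343
∂h/∂y = (375.88 − 373.07) / (-175 − 0) = -0.01606
Flow direction (−∇h) has components (-0.002343 E, +0.01606 N).
Azimuth = atan2(E, N) = atan2(-0.002343, +0.01606) = 351.7° ≈ 352°.

352°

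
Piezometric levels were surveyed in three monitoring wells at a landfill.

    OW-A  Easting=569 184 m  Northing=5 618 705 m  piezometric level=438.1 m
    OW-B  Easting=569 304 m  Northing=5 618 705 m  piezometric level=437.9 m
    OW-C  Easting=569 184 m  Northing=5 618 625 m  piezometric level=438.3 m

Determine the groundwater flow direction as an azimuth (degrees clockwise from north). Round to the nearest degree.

034°

∂h/∂x = (437.9 − 438.1) / (569304 − 569184) = -0.001667
∂h/∂y = (438.3 − 438.1) / (5618625 − 5618705) = -0.002500
Flow direction (−∇h) has components (+0.001667 E, +0.002500 N).
Azimuth = atan2(E, N) = atan2(+0.001667, +0.002500) = 33.7° ≈ 034°.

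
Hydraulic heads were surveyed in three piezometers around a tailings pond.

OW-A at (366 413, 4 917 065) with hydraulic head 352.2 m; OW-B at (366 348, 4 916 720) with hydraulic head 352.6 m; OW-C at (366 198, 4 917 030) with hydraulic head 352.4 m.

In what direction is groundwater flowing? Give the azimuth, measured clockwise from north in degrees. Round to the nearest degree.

Three-point gradient (reference OW-A): Δ to OW-B = (-65, -345, +0.4), Δ to OW-C = (-215, -35, +0.2).
∂h/∂x = -0.0007650, ∂h/∂y = -0.001015 (det = -71900).
Flow direction (−∇h) has components (+0.0007650 E, +0.001015 N).
Azimuth = atan2(E, N) = atan2(+0.0007650, +0.001015) = 37.0° ≈ 037°.

037°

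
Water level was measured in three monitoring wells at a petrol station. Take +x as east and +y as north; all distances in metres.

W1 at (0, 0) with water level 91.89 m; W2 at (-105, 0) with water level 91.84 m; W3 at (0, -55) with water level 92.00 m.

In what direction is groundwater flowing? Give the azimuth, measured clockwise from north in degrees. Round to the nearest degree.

347°

∂h/∂x = (91.84 − 91.89) / (-105 − 0) = +0.0004762
∂h/∂y = (92.00 − 91.89) / (-55 − 0) = -0.002000
Flow direction (−∇h) has components (-0.0004762 E, +0.002000 N).
Azimuth = atan2(E, N) = atan2(-0.0004762, +0.002000) = 346.6° ≈ 347°.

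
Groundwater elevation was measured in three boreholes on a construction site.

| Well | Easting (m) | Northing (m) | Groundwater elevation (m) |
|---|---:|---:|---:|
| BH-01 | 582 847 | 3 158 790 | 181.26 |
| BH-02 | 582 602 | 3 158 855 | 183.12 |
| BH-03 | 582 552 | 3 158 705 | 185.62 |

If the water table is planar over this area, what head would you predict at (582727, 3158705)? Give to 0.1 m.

With h = a·x + b·y + c and BH-01 as origin, the differences give:
  (-245)·a + 65·b = +1.86
  (-295)·a + (-85)·b = +4.36
Eliminate b (×(-85) and ×65, subtract): 40000·a = -441.500 → a = ∂h/∂x = -0.01104
Back-substitute: b = ∂h/∂y = -0.01299.
h(582727, 3158705) = 181.26 + (-0.01104)·(-120) + (-0.01299)·(-85) = 181.26 +1.325 +1.104 = 183.688 m.

183.7 m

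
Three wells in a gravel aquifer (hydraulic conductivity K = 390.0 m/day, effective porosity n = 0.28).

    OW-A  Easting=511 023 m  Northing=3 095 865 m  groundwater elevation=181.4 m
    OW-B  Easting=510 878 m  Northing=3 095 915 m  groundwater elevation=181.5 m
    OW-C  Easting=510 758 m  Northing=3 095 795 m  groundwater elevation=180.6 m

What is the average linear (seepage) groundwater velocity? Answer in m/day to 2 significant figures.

8.7 m/day

Differences from OW-A: to OW-B (Δx, Δy, Δh) = (-145, 50, +0.1); to OW-C = (-265, -70, -0.8).
Solve a·Δx + b·Δy = Δh: det = (-145)·(-70) − (-265)·50 = 23400.
∂h/∂x = [(+0.1)·(-70) − (-0.8)·50] / 23400 = +0.001410
∂h/∂y = [(-145)·(-0.8) − (-265)·(+0.1)] / 23400 = +0.006090
|∇h| = √(0.001410² + 0.006090²) = 0.006251
Seepage velocity v = K·i/n = 390.0 × 0.006251 / 0.28 = 8.707 m/day.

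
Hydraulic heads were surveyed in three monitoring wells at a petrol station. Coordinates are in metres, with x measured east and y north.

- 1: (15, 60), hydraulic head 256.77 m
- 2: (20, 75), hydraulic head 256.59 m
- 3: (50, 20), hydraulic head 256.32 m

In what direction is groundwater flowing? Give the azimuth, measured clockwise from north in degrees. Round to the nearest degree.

074°

Taking 1 as reference: 2−1 = (5, 15, -0.18); 3−1 = (35, -40, -0.45).
Determinant of the coordinate differences = 5·(-40) − 35·15 = -725.
∂h/∂x = [(-0.18)·(-40) − (-0.45)·15] / -725 = -0.01924
∂h/∂y = [5·(-0.45) − 35·(-0.18)] / -725 = -0.005586
Flow direction (−∇h) has components (+0.01924 E, +0.005586 N).
Azimuth = atan2(E, N) = atan2(+0.01924, +0.005586) = 73.8° ≈ 074°.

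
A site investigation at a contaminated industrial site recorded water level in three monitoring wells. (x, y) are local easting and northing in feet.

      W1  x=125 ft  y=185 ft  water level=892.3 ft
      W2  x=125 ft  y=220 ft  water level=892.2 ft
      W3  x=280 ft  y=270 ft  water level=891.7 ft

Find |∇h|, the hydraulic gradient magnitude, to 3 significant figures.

0.00367

Taking W1 as reference: W2−W1 = (0, 35, -0.1); W3−W1 = (155, 85, -0.6).
Solve a·Δx + b·Δy = Δh: det = 0·85 − 155·35 = -5425.
∂h/∂x = [(-0.1)·85 − (-0.6)·35] / -5425 = -0.002304
∂h/∂y = [0·(-0.6) − 155·(-0.1)] / -5425 = -0.002857
|∇h| = √(-0.002304² + -0.002857²) = 0.00367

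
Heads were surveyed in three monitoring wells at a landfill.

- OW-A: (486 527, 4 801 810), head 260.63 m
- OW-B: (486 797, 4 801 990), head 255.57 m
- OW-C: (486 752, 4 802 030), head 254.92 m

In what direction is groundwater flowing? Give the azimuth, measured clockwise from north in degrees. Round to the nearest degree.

012°

Taking OW-A as reference: OW-B−OW-A = (270, 180, -5.06); OW-C−OW-A = (225, 220, -5.71).
Determinant of the coordinate differences = 270·220 − 225·180 = 18900.
∂h/∂x = [(-5.06)·220 − (-5.71)·180] / 18900 = -0.004519
∂h/∂y = [270·(-5.71) − 225·(-5.06)] / 18900 = -0.02133
Flow direction (−∇h) has components (+0.004519 E, +0.02133 N).
Azimuth = atan2(E, N) = atan2(+0.004519, +0.02133) = 12.0° ≈ 012°.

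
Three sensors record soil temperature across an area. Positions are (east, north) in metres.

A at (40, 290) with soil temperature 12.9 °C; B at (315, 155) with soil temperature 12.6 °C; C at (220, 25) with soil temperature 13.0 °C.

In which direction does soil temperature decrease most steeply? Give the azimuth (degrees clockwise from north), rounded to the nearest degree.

049°

With T = a·x + b·y + c and A as origin, the differences give:
  275·a + (-135)·b = -0.3
  180·a + (-265)·b = +0.1
Eliminate b (×(-265) and ×(-135), subtract): -48575·a = 93.00 → a = ∂T/∂x = -0.001915
Back-substitute: b = ∂T/∂y = -0.001678.
Steepest decrease is along −∇f: components (+0.001915 E, +0.001678 N).
Azimuth = atan2(+0.001915, +0.001678) = 48.8° ≈ 049°.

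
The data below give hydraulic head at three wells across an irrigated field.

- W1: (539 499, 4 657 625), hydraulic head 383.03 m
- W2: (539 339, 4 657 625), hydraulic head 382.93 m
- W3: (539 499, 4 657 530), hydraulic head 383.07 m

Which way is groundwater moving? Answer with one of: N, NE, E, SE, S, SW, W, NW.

NW

∂h/∂x = (382.93 − 383.03) / (539339 − 539499) = +0.0006250
∂h/∂y = (383.07 − 383.03) / (4657530 − 4657625) = -0.0004211
Flow = −∇h = (-0.0006250 east, +0.0004211 north), which points northwest.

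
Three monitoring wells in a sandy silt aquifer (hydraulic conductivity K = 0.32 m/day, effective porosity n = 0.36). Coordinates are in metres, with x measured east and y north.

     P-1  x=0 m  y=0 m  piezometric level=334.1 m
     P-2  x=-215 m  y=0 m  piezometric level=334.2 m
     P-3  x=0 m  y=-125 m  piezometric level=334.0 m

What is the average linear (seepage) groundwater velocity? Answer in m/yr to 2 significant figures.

0.30 m/yr

∂h/∂x = (334.2 − 334.1) / (-215 − 0) = -0.0004651
∂h/∂y = (334.0 − 334.1) / (-125 − 0) = +0.0008000
|∇h| = √(-0.0004651² + 0.0008000²) = 0.0009254
Seepage velocity v = K·i/n = 0.32 × 0.0009254 / 0.36 = 0.0008226 m/day = 0.3005 m/yr.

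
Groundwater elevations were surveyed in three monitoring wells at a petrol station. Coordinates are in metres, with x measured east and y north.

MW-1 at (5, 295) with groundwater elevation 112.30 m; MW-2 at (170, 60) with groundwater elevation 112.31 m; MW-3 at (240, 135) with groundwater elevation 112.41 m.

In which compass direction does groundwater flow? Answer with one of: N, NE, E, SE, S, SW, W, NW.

Differences from MW-1: to MW-2 (Δx, Δy, Δh) = (165, -235, +0.01); to MW-3 = (235, -160, +0.11).
Solve a·Δx + b·Δy = Δh: det = 165·(-160) − 235·(-235) = 28825.
∂h/∂x = [(+0.01)·(-160) − (+0.11)·(-235)] / 28825 = +0.0008413
∂h/∂y = [165·(+0.11) − 235·(+0.01)] / 28825 = +0.0005481
Flow = −∇h = (-0.0008413 east, -0.0005481 north), which points southwest.

SW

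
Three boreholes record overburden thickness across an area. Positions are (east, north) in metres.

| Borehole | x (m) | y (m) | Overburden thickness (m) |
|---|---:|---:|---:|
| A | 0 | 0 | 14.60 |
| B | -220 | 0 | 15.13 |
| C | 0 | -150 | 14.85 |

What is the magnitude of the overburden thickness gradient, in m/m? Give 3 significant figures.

0.00293 m/m

∂d/∂x = (15.13 − 14.60) / (-220 − 0) = -0.002409
∂d/∂y = (14.85 − 14.60) / (-150 − 0) = -0.001667
|∇f| = √(-0.002409² + -0.001667²) = 0.00293 m/m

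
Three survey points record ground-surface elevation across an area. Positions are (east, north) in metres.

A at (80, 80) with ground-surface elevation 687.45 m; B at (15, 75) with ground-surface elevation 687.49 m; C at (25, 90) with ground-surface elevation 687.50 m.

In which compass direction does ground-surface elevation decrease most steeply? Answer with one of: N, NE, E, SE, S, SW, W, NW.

SE

Differences from A: to B (Δx, Δy, Δh) = (-65, -5, +0.04); to C = (-55, 10, +0.05).
Determinant of the coordinate differences = (-65)·10 − (-55)·(-5) = -925.
∂z/∂x = [(+0.04)·10 − (+0.05)·(-5)] / -925 = -0.0007027
∂z/∂y = [(-65)·(+0.05) − (-55)·(+0.04)] / -925 = +0.001135
Steepest decrease is along −∇f = (+0.0007027 E, -0.001135 N) → southeast.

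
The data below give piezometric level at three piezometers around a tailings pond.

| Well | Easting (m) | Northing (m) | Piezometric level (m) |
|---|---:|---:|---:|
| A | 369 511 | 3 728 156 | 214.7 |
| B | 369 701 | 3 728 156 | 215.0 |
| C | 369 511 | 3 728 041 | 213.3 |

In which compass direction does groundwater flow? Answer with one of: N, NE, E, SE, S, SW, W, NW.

∂h/∂x = (215.0 − 214.7) / (369701 − 369511) = +0.001579
∂h/∂y = (213.3 − 214.7) / (3728041 − 3728156) = +0.01217
Flow = −∇h = (-0.001579 east, -0.01217 north), which points south.

S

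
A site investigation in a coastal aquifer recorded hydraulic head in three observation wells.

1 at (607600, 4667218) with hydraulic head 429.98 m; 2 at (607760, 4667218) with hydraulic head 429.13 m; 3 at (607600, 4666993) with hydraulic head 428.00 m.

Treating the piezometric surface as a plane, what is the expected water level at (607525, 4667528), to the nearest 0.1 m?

∂h/∂x = (429.13 − 429.98) / (607760 − 607600) = -0.005313
∂h/∂y = (428.00 − 429.98) / (4666993 − 4667218) = +0.008800
h(607525, 4667528) = 429.98 + (-0.005313)·(-75) + (+0.008800)·(310) = 429.98 +0.398 +2.728 = 433.106 m.

433.1 m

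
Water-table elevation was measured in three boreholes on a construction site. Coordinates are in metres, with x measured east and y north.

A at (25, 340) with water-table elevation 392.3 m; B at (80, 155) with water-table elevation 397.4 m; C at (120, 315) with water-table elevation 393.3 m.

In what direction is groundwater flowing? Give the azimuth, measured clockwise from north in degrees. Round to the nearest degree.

352°

With h = a·x + b·y + c and A as origin, the differences give:
  55·a + (-185)·b = +5.1
  95·a + (-25)·b = +1.0
Eliminate b (×(-25) and ×(-185), subtract): 16200·a = 57.50 → a = ∂h/∂x = +0.003549
Back-substitute: b = ∂h/∂y = -0.02651.
Flow direction (−∇h) has components (-0.003549 E, +0.02651 N).
Azimuth = atan2(E, N) = atan2(-0.003549, +0.02651) = 352.4° ≈ 352°.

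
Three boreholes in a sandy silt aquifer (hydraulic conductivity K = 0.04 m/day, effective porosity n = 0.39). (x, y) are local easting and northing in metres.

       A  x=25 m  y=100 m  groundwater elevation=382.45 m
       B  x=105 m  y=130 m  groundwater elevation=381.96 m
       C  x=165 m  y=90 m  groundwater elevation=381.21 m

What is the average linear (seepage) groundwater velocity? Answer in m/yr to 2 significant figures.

0.39 m/yr

Three-point gradient (reference A): Δ to B = (80, 30, -0.49), Δ to C = (140, -10, -1.24).
∂h/∂x = -0.008420, ∂h/∂y = +0.006120 (det = -5000).
|∇h| = √(-0.008420² + 0.006120²) = 0.01041
Seepage velocity v = K·i/n = 0.04 × 0.01041 / 0.39 = 0.001068 m/day = 0.3901 m/yr.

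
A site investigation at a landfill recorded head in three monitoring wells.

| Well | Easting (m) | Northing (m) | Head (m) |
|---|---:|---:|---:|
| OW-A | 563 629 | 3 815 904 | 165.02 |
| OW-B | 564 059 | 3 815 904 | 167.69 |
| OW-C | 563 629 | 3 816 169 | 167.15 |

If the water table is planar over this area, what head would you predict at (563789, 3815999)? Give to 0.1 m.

∂h/∂x = (167.69 − 165.02) / (564059 − 563629) = +0.006209
∂h/∂y = (167.15 − 165.02) / (3816169 − 3815904) = +0.008038
h(563789, 3815999) = 165.02 + (+0.006209)·(160) + (+0.008038)·(95) = 165.02 +0.993 +0.764 = 166.777 m.

166.8 m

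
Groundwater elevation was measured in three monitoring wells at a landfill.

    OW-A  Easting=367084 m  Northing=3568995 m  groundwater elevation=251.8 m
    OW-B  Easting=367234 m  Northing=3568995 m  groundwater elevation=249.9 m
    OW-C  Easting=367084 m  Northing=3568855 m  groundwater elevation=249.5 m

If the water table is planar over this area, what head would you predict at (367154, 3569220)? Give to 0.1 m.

∂h/∂x = (249.9 − 251.8) / (367234 − 367084) = -0.01267
∂h/∂y = (249.5 − 251.8) / (3568855 − 3568995) = +0.01643
h(367154, 3569220) = 251.8 + (-0.01267)·(70) + (+0.01643)·(225) = 251.8 -0.887 +3.696 = 254.610 m.

254.6 m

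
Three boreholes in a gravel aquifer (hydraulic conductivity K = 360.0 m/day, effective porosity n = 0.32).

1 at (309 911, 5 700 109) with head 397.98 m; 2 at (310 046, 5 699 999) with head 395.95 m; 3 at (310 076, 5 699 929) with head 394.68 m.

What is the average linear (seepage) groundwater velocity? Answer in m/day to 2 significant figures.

20 m/day

Taking 1 as reference: 2−1 = (135, -110, -2.03); 3−1 = (165, -180, -3.30).
Determinant of the coordinate differences = 135·(-180) − 165·(-110) = -6150.
∂h/∂x = [(-2.03)·(-180) − (-3.30)·(-110)] / -6150 = -0.0003902
∂h/∂y = [135·(-3.30) − 165·(-2.03)] / -6150 = +0.01798
|∇h| = √(-0.0003902² + 0.01798²) = 0.01798
Seepage velocity v = K·i/n = 360.0 × 0.01798 / 0.32 = 20.23 m/day.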